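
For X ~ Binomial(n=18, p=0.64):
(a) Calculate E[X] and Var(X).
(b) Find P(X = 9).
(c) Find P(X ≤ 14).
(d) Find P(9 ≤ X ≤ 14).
(a) E[X] = 11.5200, Var(X) = 4.1472
(b) P(X = 9) = 0.088952
(c) P(X ≤ 14) = 0.933550
(d) P(9 ≤ X ≤ 14) = 0.862113

We have X ~ Binomial(n=18, p=0.64).

(a) Moments:
E[X] = 11.5200
Var(X) = 4.1472
σ = √Var(X) = 2.0365

(b) Point probability using PMF:
P(X = 9) = 0.088952

(c) Cumulative probability using CDF:
P(X ≤ 14) = F(14) = 0.933550

(d) Range probability:
P(9 ≤ X ≤ 14) = P(X ≤ 14) - P(X ≤ 8)
                   = F(14) - F(8)
                   = 0.933550 - 0.071436
                   = 0.862113

This means approximately 86.2% of outcomes fall in the interval [9, 14].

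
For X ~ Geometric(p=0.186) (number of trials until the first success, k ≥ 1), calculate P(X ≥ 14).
0.068884

We have X ~ Geometric(p=0.186) (number of trials until the first success, k ≥ 1).

For discrete distributions, P(X ≥ 14) = 1 - P(X ≤ 13).

P(X ≤ 13) = 0.931116
P(X ≥ 14) = 1 - 0.931116 = 0.068884

So there's approximately a 6.9% chance that X is at least 14.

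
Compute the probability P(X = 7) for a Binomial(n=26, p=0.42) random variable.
0.048526

We have X ~ Binomial(n=26, p=0.42).

For a Binomial distribution, the PMF gives us the probability of each outcome.

Using the PMF formula:
P(X = 7) = 0.048526

Rounded to 4 decimal places: 0.0485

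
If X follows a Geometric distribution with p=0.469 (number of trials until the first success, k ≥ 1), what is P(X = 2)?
0.249039

We have X ~ Geometric(p=0.469) (number of trials until the first success, k ≥ 1).

For a Geometric distribution, the PMF gives us the probability of each outcome.

Using the PMF formula:
P(X = 2) = 0.249039

Rounded to 4 decimal places: 0.2490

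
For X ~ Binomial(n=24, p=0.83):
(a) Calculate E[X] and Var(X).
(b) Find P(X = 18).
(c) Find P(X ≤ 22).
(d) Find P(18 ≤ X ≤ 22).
(a) E[X] = 19.9200, Var(X) = 3.3864
(b) P(X = 18) = 0.113535
(c) P(X ≤ 22) = 0.932411
(d) P(18 ≤ X ≤ 22) = 0.833235

We have X ~ Binomial(n=24, p=0.83).

(a) Moments:
E[X] = 19.9200
Var(X) = 3.3864
σ = √Var(X) = 1.8402

(b) Point probability using PMF:
P(X = 18) = 0.113535

(c) Cumulative probability using CDF:
P(X ≤ 22) = F(22) = 0.932411

(d) Range probability:
P(18 ≤ X ≤ 22) = P(X ≤ 22) - P(X ≤ 17)
                   = F(22) - F(17)
                   = 0.932411 - 0.099176
                   = 0.833235

This means approximately 83.3% of outcomes fall in the interval [18, 22].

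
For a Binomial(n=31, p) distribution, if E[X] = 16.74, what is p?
p = 0.54

For a Binomial(n, p) distribution:
E[X] = n × p

Given n = 31 and E[X] = 16.74:
16.74 = 31 × p
p = 16.74 / 31 = 0.54

Verification: Binomial(31, 0.54) has E[X] = 16.74 ✓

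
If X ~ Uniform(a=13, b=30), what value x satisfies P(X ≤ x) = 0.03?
13.5100

We have X ~ Uniform(a=13, b=30).

We want to find x such that P(X ≤ x) = 0.03.

This is the 3rd percentile, which means 3% of values fall below this point.

Using the inverse CDF (quantile function):
x = F⁻¹(0.03) = 13.5100

Verification: P(X ≤ 13.5100) = 0.03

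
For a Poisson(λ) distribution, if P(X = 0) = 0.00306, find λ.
λ = 5.7893

For a Poisson(λ) distribution, the PMF at 0 is:
P(X = 0) = λ^0 e^(-λ) / 0! = e^(-λ)

Given P(X = 0) = 0.00306:
e^(-λ) = 0.00306
-λ = ln(0.00306)
λ = -ln(0.00306) = 5.7893

Verification: e^(-5.7893) = 0.00306 ✓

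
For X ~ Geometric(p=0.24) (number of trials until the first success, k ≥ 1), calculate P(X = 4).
0.105354

We have X ~ Geometric(p=0.24) (number of trials until the first success, k ≥ 1).

For a Geometric distribution, the PMF gives us the probability of each outcome.

Using the PMF formula:
P(X = 4) = 0.105354

Rounded to 4 decimal places: 0.1054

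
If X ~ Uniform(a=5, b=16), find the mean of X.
10.5000

We have X ~ Uniform(a=5, b=16).

For a Uniform distribution with a=5, b=16:
E[X] = 10.5000

This is the expected (average) value of X.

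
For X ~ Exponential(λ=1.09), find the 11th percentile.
0.1069

We have X ~ Exponential(λ=1.09).

We want to find x such that P(X ≤ x) = 0.11.

This is the 11th percentile, which means 11% of values fall below this point.

Using the inverse CDF (quantile function):
x = F⁻¹(0.11) = 0.1069

Verification: P(X ≤ 0.1069) = 0.11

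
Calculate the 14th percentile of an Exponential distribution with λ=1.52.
0.0992

We have X ~ Exponential(λ=1.52).

We want to find x such that P(X ≤ x) = 0.14.

This is the 14th percentile, which means 14% of values fall below this point.

Using the inverse CDF (quantile function):
x = F⁻¹(0.14) = 0.0992

Verification: P(X ≤ 0.0992) = 0.14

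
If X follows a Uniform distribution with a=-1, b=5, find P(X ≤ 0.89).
0.315000

We have X ~ Uniform(a=-1, b=5).

The CDF gives us P(X ≤ k).

Using the CDF:
P(X ≤ 0.89) = 0.315000

This means there's approximately a 31.5% chance that X is at most 0.89.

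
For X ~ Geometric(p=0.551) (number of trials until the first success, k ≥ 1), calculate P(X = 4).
0.049876

We have X ~ Geometric(p=0.551) (number of trials until the first success, k ≥ 1).

For a Geometric distribution, the PMF gives us the probability of each outcome.

Using the PMF formula:
P(X = 4) = 0.049876

Rounded to 4 decimal places: 0.0499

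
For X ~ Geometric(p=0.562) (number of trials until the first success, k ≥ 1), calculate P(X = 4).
0.047224

We have X ~ Geometric(p=0.562) (number of trials until the first success, k ≥ 1).

For a Geometric distribution, the PMF gives us the probability of each outcome.

Using the PMF formula:
P(X = 4) = 0.047224

Rounded to 4 decimal places: 0.0472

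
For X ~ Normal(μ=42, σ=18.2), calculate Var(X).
331.2400

We have X ~ Normal(μ=42, σ=18.2).

For a Normal distribution with μ=42, σ=18.2:
Var(X) = 331.2400

The variance measures the spread of the distribution around the mean.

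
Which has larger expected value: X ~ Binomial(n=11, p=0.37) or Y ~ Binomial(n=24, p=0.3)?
Y has larger mean (7.2000 > 4.0700)

Compute the expected value for each distribution:

X ~ Binomial(n=11, p=0.37):
E[X] = 4.0700

Y ~ Binomial(n=24, p=0.3):
E[Y] = 7.2000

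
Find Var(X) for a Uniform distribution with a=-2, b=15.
24.0833

We have X ~ Uniform(a=-2, b=15).

For a Uniform distribution with a=-2, b=15:
Var(X) = 24.0833

The variance measures the spread of the distribution around the mean.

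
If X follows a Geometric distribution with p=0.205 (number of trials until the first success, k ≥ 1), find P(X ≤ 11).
0.919825

We have X ~ Geometric(p=0.205) (number of trials until the first success, k ≥ 1).

The CDF gives us P(X ≤ k).

Using the CDF:
P(X ≤ 11) = 0.919825

This means there's approximately a 92.0% chance that X is at most 11.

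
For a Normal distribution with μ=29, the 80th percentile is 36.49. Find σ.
σ = 8.8995

For X ~ Normal(μ, σ), the p-th percentile satisfies x = μ + z_p × σ,
where z_p = Φ⁻¹(p) is the standard normal quantile.

Step 1: z_{0.8} = Φ⁻¹(0.8) = 0.8416

Step 2: Solve for σ:
36.49 = 29 + 0.8416 × σ
σ = (36.49 - 29) / 0.8416
σ = 7.49 / 0.8416
σ = 8.8995

Verification: μ + z × σ = 29 + 0.8416 × 8.8995 = 36.49 ✓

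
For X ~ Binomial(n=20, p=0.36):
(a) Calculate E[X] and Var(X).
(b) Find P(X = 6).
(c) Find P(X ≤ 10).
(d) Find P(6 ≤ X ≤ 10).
(a) E[X] = 7.2000, Var(X) = 4.6080
(b) P(X = 6) = 0.163199
(c) P(X ≤ 10) = 0.935481
(d) P(6 ≤ X ≤ 10) = 0.718365

We have X ~ Binomial(n=20, p=0.36).

(a) Moments:
E[X] = 7.2000
Var(X) = 4.6080
σ = √Var(X) = 2.1466

(b) Point probability using PMF:
P(X = 6) = 0.163199

(c) Cumulative probability using CDF:
P(X ≤ 10) = F(10) = 0.935481

(d) Range probability:
P(6 ≤ X ≤ 10) = P(X ≤ 10) - P(X ≤ 5)
                   = F(10) - F(5)
                   = 0.935481 - 0.217115
                   = 0.718365

This means approximately 71.8% of outcomes fall in the interval [6, 10].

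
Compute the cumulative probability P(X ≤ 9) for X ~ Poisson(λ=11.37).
0.301741

We have X ~ Poisson(λ=11.37).

The CDF gives us P(X ≤ k).

Using the CDF:
P(X ≤ 9) = 0.301741

This means there's approximately a 30.2% chance that X is at most 9.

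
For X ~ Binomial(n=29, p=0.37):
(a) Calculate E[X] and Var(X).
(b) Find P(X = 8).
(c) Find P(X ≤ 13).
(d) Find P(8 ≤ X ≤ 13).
(a) E[X] = 10.7300, Var(X) = 6.7599
(b) P(X = 8) = 0.092138
(c) P(X ≤ 13) = 0.856335
(d) P(8 ≤ X ≤ 13) = 0.751491

We have X ~ Binomial(n=29, p=0.37).

(a) Moments:
E[X] = 10.7300
Var(X) = 6.7599
σ = √Var(X) = 2.6000

(b) Point probability using PMF:
P(X = 8) = 0.092138

(c) Cumulative probability using CDF:
P(X ≤ 13) = F(13) = 0.856335

(d) Range probability:
P(8 ≤ X ≤ 13) = P(X ≤ 13) - P(X ≤ 7)
                   = F(13) - F(7)
                   = 0.856335 - 0.104844
                   = 0.751491

This means approximately 75.1% of outcomes fall in the interval [8, 13].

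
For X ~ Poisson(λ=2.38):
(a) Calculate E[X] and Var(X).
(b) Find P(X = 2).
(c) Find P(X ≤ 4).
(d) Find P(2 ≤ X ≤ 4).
(a) E[X] = 2.3800, Var(X) = 2.3800
(b) P(X = 2) = 0.262122
(c) P(X ≤ 4) = 0.906623
(d) P(2 ≤ X ≤ 4) = 0.593802

We have X ~ Poisson(λ=2.38).

(a) Moments:
E[X] = 2.3800
Var(X) = 2.3800
σ = √Var(X) = 1.5427

(b) Point probability using PMF:
P(X = 2) = 0.262122

(c) Cumulative probability using CDF:
P(X ≤ 4) = F(4) = 0.906623

(d) Range probability:
P(2 ≤ X ≤ 4) = P(X ≤ 4) - P(X ≤ 1)
                   = F(4) - F(1)
                   = 0.906623 - 0.312821
                   = 0.593802

This means approximately 59.4% of outcomes fall in the interval [2, 4].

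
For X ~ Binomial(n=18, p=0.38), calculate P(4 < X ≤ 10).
0.834003

We have X ~ Binomial(n=18, p=0.38).

To find P(4 < X ≤ 10), we use:
P(4 < X ≤ 10) = P(X ≤ 10) - P(X ≤ 4)
                 = F(10) - F(4)
                 = 0.960299 - 0.126295
                 = 0.834003

So there's approximately a 83.4% chance that X falls in this range.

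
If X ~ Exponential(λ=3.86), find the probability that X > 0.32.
0.290777

We have X ~ Exponential(λ=3.86).

P(X > 0.32) = 1 - P(X ≤ 0.32)
                = 1 - F(0.32)
                = 1 - 0.709223
                = 0.290777

So there's approximately a 29.1% chance that X exceeds 0.32.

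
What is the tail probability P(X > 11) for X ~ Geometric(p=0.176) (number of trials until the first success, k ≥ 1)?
0.118905

We have X ~ Geometric(p=0.176) (number of trials until the first success, k ≥ 1).

P(X > 11) = 1 - P(X ≤ 11)
                = 1 - F(11)
                = 1 - 0.881095
                = 0.118905

So there's approximately a 11.9% chance that X exceeds 11.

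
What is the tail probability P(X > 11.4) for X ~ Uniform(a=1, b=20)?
0.452632

We have X ~ Uniform(a=1, b=20).

P(X > 11.4) = 1 - P(X ≤ 11.4)
                = 1 - F(11.4)
                = 1 - 0.547368
                = 0.452632

So there's approximately a 45.3% chance that X exceeds 11.4.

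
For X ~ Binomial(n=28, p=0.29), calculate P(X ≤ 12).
0.962075

We have X ~ Binomial(n=28, p=0.29).

The CDF gives us P(X ≤ k).

Using the CDF:
P(X ≤ 12) = 0.962075

This means there's approximately a 96.2% chance that X is at most 12.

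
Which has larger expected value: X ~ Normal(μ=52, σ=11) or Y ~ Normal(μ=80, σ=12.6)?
Y has larger mean (80.0000 > 52.0000)

Compute the expected value for each distribution:

X ~ Normal(μ=52, σ=11):
E[X] = 52.0000

Y ~ Normal(μ=80, σ=12.6):
E[Y] = 80.0000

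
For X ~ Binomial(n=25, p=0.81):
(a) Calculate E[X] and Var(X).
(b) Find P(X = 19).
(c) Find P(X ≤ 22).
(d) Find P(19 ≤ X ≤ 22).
(a) E[X] = 20.2500, Var(X) = 3.8475
(b) P(X = 19) = 0.152039
(c) P(X ≤ 22) = 0.879552
(d) P(19 ≤ X ≤ 22) = 0.696852

We have X ~ Binomial(n=25, p=0.81).

(a) Moments:
E[X] = 20.2500
Var(X) = 3.8475
σ = √Var(X) = 1.9615

(b) Point probability using PMF:
P(X = 19) = 0.152039

(c) Cumulative probability using CDF:
P(X ≤ 22) = F(22) = 0.879552

(d) Range probability:
P(19 ≤ X ≤ 22) = P(X ≤ 22) - P(X ≤ 18)
                   = F(22) - F(18)
                   = 0.879552 - 0.182700
                   = 0.696852

This means approximately 69.7% of outcomes fall in the interval [19, 22].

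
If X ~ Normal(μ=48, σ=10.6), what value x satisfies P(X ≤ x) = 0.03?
28.0636

We have X ~ Normal(μ=48, σ=10.6).

We want to find x such that P(X ≤ x) = 0.03.

This is the 3rd percentile, which means 3% of values fall below this point.

Using the inverse CDF (quantile function):
x = F⁻¹(0.03) = 28.0636

Verification: P(X ≤ 28.0636) = 0.03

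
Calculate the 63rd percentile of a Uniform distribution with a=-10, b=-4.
-6.2200

We have X ~ Uniform(a=-10, b=-4).

We want to find x such that P(X ≤ x) = 0.63.

This is the 63rd percentile, which means 63% of values fall below this point.

Using the inverse CDF (quantile function):
x = F⁻¹(0.63) = -6.2200

Verification: P(X ≤ -6.2200) = 0.63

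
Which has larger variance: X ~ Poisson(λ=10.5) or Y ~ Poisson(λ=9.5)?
X has larger variance (10.5000 > 9.5000)

Compute the variance for each distribution:

X ~ Poisson(λ=10.5):
Var(X) = 10.5000

Y ~ Poisson(λ=9.5):
Var(Y) = 9.5000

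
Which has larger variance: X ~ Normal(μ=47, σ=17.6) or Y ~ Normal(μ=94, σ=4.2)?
X has larger variance (309.7600 > 17.6400)

Compute the variance for each distribution:

X ~ Normal(μ=47, σ=17.6):
Var(X) = 309.7600

Y ~ Normal(μ=94, σ=4.2):
Var(Y) = 17.6400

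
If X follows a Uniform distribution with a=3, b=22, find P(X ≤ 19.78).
0.883158

We have X ~ Uniform(a=3, b=22).

The CDF gives us P(X ≤ k).

Using the CDF:
P(X ≤ 19.78) = 0.883158

This means there's approximately a 88.3% chance that X is at most 19.78.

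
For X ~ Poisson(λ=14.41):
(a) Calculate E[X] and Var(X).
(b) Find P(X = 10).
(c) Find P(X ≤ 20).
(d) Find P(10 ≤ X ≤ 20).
(a) E[X] = 14.4100, Var(X) = 14.4100
(b) P(X = 10) = 0.058707
(c) P(X ≤ 20) = 0.939311
(d) P(10 ≤ X ≤ 20) = 0.847947

We have X ~ Poisson(λ=14.41).

(a) Moments:
E[X] = 14.4100
Var(X) = 14.4100
σ = √Var(X) = 3.7961

(b) Point probability using PMF:
P(X = 10) = 0.058707

(c) Cumulative probability using CDF:
P(X ≤ 20) = F(20) = 0.939311

(d) Range probability:
P(10 ≤ X ≤ 20) = P(X ≤ 20) - P(X ≤ 9)
                   = F(20) - F(9)
                   = 0.939311 - 0.091365
                   = 0.847947

This means approximately 84.8% of outcomes fall in the interval [10, 20].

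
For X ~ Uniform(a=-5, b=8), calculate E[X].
1.5000

We have X ~ Uniform(a=-5, b=8).

For a Uniform distribution with a=-5, b=8:
E[X] = 1.5000

This is the expected (average) value of X.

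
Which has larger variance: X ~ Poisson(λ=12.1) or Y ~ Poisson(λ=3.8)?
X has larger variance (12.1000 > 3.8000)

Compute the variance for each distribution:

X ~ Poisson(λ=12.1):
Var(X) = 12.1000

Y ~ Poisson(λ=3.8):
Var(Y) = 3.8000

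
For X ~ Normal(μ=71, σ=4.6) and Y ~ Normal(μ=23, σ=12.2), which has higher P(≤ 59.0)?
Y has higher probability (P(Y ≤ 59.0) = 0.9984 > P(X ≤ 59.0) = 0.0045)

Compute P(≤ 59.0) for each distribution:

X ~ Normal(μ=71, σ=4.6):
P(X ≤ 59.0) = 0.0045

Y ~ Normal(μ=23, σ=12.2):
P(Y ≤ 59.0) = 0.9984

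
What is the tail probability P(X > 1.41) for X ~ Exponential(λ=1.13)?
0.203254

We have X ~ Exponential(λ=1.13).

P(X > 1.41) = 1 - P(X ≤ 1.41)
                = 1 - F(1.41)
                = 1 - 0.796746
                = 0.203254

So there's approximately a 20.3% chance that X exceeds 1.41.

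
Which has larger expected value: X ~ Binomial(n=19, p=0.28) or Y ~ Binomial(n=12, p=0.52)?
Y has larger mean (6.2400 > 5.3200)

Compute the expected value for each distribution:

X ~ Binomial(n=19, p=0.28):
E[X] = 5.3200

Y ~ Binomial(n=12, p=0.52):
E[Y] = 6.2400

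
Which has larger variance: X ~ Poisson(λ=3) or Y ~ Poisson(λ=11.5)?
Y has larger variance (11.5000 > 3.0000)

Compute the variance for each distribution:

X ~ Poisson(λ=3):
Var(X) = 3.0000

Y ~ Poisson(λ=11.5):
Var(Y) = 11.5000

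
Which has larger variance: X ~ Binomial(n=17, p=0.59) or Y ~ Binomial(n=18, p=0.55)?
Y has larger variance (4.4550 > 4.1123)

Compute the variance for each distribution:

X ~ Binomial(n=17, p=0.59):
Var(X) = 4.1123

Y ~ Binomial(n=18, p=0.55):
Var(Y) = 4.4550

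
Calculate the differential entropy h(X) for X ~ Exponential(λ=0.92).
1.0834 nats

We have X ~ Exponential(λ=0.92).

The differential entropy measures the uncertainty or information content of the distribution.

For an Exponential distribution with λ=0.92:
h(X) = 1.0834 nats

(In bits, this would be 1.5630 bits.)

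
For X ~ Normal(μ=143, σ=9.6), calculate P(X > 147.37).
0.324480

We have X ~ Normal(μ=143, σ=9.6).

P(X > 147.37) = 1 - P(X ≤ 147.37)
                = 1 - F(147.37)
                = 1 - 0.675520
                = 0.324480

So there's approximately a 32.4% chance that X exceeds 147.37.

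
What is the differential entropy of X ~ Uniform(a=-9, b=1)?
2.3026 nats

We have X ~ Uniform(a=-9, b=1).

The differential entropy measures the uncertainty or information content of the distribution.

For a Uniform distribution with a=-9, b=1:
h(X) = 2.3026 nats

(In bits, this would be 3.3219 bits.)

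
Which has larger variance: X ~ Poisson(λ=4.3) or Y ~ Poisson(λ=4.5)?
Y has larger variance (4.5000 > 4.3000)

Compute the variance for each distribution:

X ~ Poisson(λ=4.3):
Var(X) = 4.3000

Y ~ Poisson(λ=4.5):
Var(Y) = 4.5000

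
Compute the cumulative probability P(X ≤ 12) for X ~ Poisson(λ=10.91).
0.698504

We have X ~ Poisson(λ=10.91).

The CDF gives us P(X ≤ k).

Using the CDF:
P(X ≤ 12) = 0.698504

This means there's approximately a 69.9% chance that X is at most 12.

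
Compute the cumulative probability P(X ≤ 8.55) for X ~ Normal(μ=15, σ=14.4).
0.327107

We have X ~ Normal(μ=15, σ=14.4).

The CDF gives us P(X ≤ k).

Using the CDF:
P(X ≤ 8.55) = 0.327107

This means there's approximately a 32.7% chance that X is at most 8.55.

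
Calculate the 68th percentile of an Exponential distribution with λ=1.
1.1394

We have X ~ Exponential(λ=1).

We want to find x such that P(X ≤ x) = 0.68.

This is the 68th percentile, which means 68% of values fall below this point.

Using the inverse CDF (quantile function):
x = F⁻¹(0.68) = 1.1394

Verification: P(X ≤ 1.1394) = 0.68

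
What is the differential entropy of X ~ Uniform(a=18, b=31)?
2.5649 nats

We have X ~ Uniform(a=18, b=31).

The differential entropy measures the uncertainty or information content of the distribution.

For a Uniform distribution with a=18, b=31:
h(X) = 2.5649 nats

(In bits, this would be 3.7004 bits.)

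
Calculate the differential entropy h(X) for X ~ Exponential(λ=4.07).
-0.4036 nats

We have X ~ Exponential(λ=4.07).

The differential entropy measures the uncertainty or information content of the distribution.

For an Exponential distribution with λ=4.07:
h(X) = -0.4036 nats

(In bits, this would be -0.5823 bits.)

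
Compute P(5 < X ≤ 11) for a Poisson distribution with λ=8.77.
0.694348

We have X ~ Poisson(λ=8.77).

To find P(5 < X ≤ 11), we use:
P(5 < X ≤ 11) = P(X ≤ 11) - P(X ≤ 5)
                 = F(11) - F(5)
                 = 0.824736 - 0.130388
                 = 0.694348

So there's approximately a 69.4% chance that X falls in this range.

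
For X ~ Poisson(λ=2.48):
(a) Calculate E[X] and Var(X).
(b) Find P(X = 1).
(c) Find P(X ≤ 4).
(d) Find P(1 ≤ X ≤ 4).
(a) E[X] = 2.4800, Var(X) = 2.4800
(b) P(X = 1) = 0.207683
(c) P(X ≤ 4) = 0.893834
(d) P(1 ≤ X ≤ 4) = 0.810091

We have X ~ Poisson(λ=2.48).

(a) Moments:
E[X] = 2.4800
Var(X) = 2.4800
σ = √Var(X) = 1.5748

(b) Point probability using PMF:
P(X = 1) = 0.207683

(c) Cumulative probability using CDF:
P(X ≤ 4) = F(4) = 0.893834

(d) Range probability:
P(1 ≤ X ≤ 4) = P(X ≤ 4) - P(X ≤ 0)
                   = F(4) - F(0)
                   = 0.893834 - 0.083743
                   = 0.810091

This means approximately 81.0% of outcomes fall in the interval [1, 4].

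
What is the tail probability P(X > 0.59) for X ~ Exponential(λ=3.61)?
0.118849

We have X ~ Exponential(λ=3.61).

P(X > 0.59) = 1 - P(X ≤ 0.59)
                = 1 - F(0.59)
                = 1 - 0.881151
                = 0.118849

So there's approximately a 11.9% chance that X exceeds 0.59.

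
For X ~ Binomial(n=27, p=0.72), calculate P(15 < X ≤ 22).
0.860447

We have X ~ Binomial(n=27, p=0.72).

To find P(15 < X ≤ 22), we use:
P(15 < X ≤ 22) = P(X ≤ 22) - P(X ≤ 15)
                 = F(22) - F(15)
                 = 0.910297 - 0.049850
                 = 0.860447

So there's approximately a 86.0% chance that X falls in this range.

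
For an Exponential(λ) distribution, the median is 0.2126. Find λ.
λ = 3.2603

For X ~ Exponential(λ), the CDF is F(x) = 1 - e^(-λx).
The median m satisfies F(m) = 0.5:
1 - e^(-λm) = 0.5
e^(-λm) = 0.5
λm = ln(2)
m = ln(2) / λ

Given m = 0.2126:
λ = ln(2) / 0.2126 = 0.693147 / 0.2126 = 3.2603

Verification: ln(2) / 3.2603 = 0.2126 ✓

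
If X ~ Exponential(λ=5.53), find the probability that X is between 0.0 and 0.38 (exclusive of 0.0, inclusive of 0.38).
0.877715

We have X ~ Exponential(λ=5.53).

To find P(0.0 < X ≤ 0.38), we use:
P(0.0 < X ≤ 0.38) = P(X ≤ 0.38) - P(X ≤ 0.0)
                 = F(0.38) - F(0.0)
                 = 0.877715 - 0.000000
                 = 0.877715

So there's approximately a 87.8% chance that X falls in this range.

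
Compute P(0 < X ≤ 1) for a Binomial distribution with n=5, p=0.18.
0.406910

We have X ~ Binomial(n=5, p=0.18).

To find P(0 < X ≤ 1), we use:
P(0 < X ≤ 1) = P(X ≤ 1) - P(X ≤ 0)
                 = F(1) - F(0)
                 = 0.777649 - 0.370740
                 = 0.406910

So there's approximately a 40.7% chance that X falls in this range.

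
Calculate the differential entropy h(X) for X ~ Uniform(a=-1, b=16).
2.8332 nats

We have X ~ Uniform(a=-1, b=16).

The differential entropy measures the uncertainty or information content of the distribution.

For a Uniform distribution with a=-1, b=16:
h(X) = 2.8332 nats

(In bits, this would be 4.0875 bits.)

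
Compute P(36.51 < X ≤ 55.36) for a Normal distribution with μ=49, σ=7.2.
0.770077

We have X ~ Normal(μ=49, σ=7.2).

To find P(36.51 < X ≤ 55.36), we use:
P(36.51 < X ≤ 55.36) = P(X ≤ 55.36) - P(X ≤ 36.51)
                 = F(55.36) - F(36.51)
                 = 0.811472 - 0.041395
                 = 0.770077

So there's approximately a 77.0% chance that X falls in this range.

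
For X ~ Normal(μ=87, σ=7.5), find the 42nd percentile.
85.4858

We have X ~ Normal(μ=87, σ=7.5).

We want to find x such that P(X ≤ x) = 0.42.

This is the 42nd percentile, which means 42% of values fall below this point.

Using the inverse CDF (quantile function):
x = F⁻¹(0.42) = 85.4858

Verification: P(X ≤ 85.4858) = 0.42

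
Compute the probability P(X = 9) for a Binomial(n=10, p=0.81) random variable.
0.285180

We have X ~ Binomial(n=10, p=0.81).

For a Binomial distribution, the PMF gives us the probability of each outcome.

Using the PMF formula:
P(X = 9) = 0.285180

Rounded to 4 decimal places: 0.2852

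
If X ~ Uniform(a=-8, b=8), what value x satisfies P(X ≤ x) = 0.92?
6.7200

We have X ~ Uniform(a=-8, b=8).

We want to find x such that P(X ≤ x) = 0.92.

This is the 92nd percentile, which means 92% of values fall below this point.

Using the inverse CDF (quantile function):
x = F⁻¹(0.92) = 6.7200

Verification: P(X ≤ 6.7200) = 0.92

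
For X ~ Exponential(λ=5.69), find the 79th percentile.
0.2743

We have X ~ Exponential(λ=5.69).

We want to find x such that P(X ≤ x) = 0.79.

This is the 79th percentile, which means 79% of values fall below this point.

Using the inverse CDF (quantile function):
x = F⁻¹(0.79) = 0.2743

Verification: P(X ≤ 0.2743) = 0.79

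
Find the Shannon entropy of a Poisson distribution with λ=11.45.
2.6303 nats

We have X ~ Poisson(λ=11.45).

The Shannon entropy measures the uncertainty or information content of the distribution.

For a Poisson distribution with λ=11.45:
H(X) = 2.6303 nats

(In bits, this would be 3.7947 bits.)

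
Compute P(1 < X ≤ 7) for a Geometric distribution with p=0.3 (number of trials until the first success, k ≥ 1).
0.617646

We have X ~ Geometric(p=0.3) (number of trials until the first success, k ≥ 1).

To find P(1 < X ≤ 7), we use:
P(1 < X ≤ 7) = P(X ≤ 7) - P(X ≤ 1)
                 = F(7) - F(1)
                 = 0.917646 - 0.300000
                 = 0.617646

So there's approximately a 61.8% chance that X falls in this range.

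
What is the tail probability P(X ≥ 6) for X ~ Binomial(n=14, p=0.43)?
0.605243

We have X ~ Binomial(n=14, p=0.43).

For discrete distributions, P(X ≥ 6) = 1 - P(X ≤ 5).

P(X ≤ 5) = 0.394757
P(X ≥ 6) = 1 - 0.394757 = 0.605243

So there's approximately a 60.5% chance that X is at least 6.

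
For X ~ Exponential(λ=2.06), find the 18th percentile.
0.0963

We have X ~ Exponential(λ=2.06).

We want to find x such that P(X ≤ x) = 0.18.

This is the 18th percentile, which means 18% of values fall below this point.

Using the inverse CDF (quantile function):
x = F⁻¹(0.18) = 0.0963

Verification: P(X ≤ 0.0963) = 0.18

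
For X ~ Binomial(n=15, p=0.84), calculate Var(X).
2.0160

We have X ~ Binomial(n=15, p=0.84).

For a Binomial distribution with n=15, p=0.84:
Var(X) = 2.0160

The variance measures the spread of the distribution around the mean.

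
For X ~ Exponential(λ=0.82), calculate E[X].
1.2195

We have X ~ Exponential(λ=0.82).

For an Exponential distribution with λ=0.82:
E[X] = 1.2195

This is the expected (average) value of X.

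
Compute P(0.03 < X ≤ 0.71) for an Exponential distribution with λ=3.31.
0.810111

We have X ~ Exponential(λ=3.31).

To find P(0.03 < X ≤ 0.71), we use:
P(0.03 < X ≤ 0.71) = P(X ≤ 0.71) - P(X ≤ 0.03)
                 = F(0.71) - F(0.03)
                 = 0.904640 - 0.094529
                 = 0.810111

So there's approximately a 81.0% chance that X falls in this range.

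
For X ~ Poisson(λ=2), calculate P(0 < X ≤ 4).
0.812012

We have X ~ Poisson(λ=2).

To find P(0 < X ≤ 4), we use:
P(0 < X ≤ 4) = P(X ≤ 4) - P(X ≤ 0)
                 = F(4) - F(0)
                 = 0.947347 - 0.135335
                 = 0.812012

So there's approximately a 81.2% chance that X falls in this range.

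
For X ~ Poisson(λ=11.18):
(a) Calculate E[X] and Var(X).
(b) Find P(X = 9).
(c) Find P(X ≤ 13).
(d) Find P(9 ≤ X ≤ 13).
(a) E[X] = 11.1800, Var(X) = 11.1800
(b) P(X = 9) = 0.104906
(c) P(X ≤ 13) = 0.764358
(d) P(9 ≤ X ≤ 13) = 0.547965

We have X ~ Poisson(λ=11.18).

(a) Moments:
E[X] = 11.1800
Var(X) = 11.1800
σ = √Var(X) = 3.3437

(b) Point probability using PMF:
P(X = 9) = 0.104906

(c) Cumulative probability using CDF:
P(X ≤ 13) = F(13) = 0.764358

(d) Range probability:
P(9 ≤ X ≤ 13) = P(X ≤ 13) - P(X ≤ 8)
                   = F(13) - F(8)
                   = 0.764358 - 0.216394
                   = 0.547965

This means approximately 54.8% of outcomes fall in the interval [9, 13].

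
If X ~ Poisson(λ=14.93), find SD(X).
3.8639

We have X ~ Poisson(λ=14.93).

For a Poisson distribution with λ=14.93:
σ = √Var(X) = 3.8639

The standard deviation is the square root of the variance.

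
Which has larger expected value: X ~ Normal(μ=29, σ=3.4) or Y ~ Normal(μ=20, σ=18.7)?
X has larger mean (29.0000 > 20.0000)

Compute the expected value for each distribution:

X ~ Normal(μ=29, σ=3.4):
E[X] = 29.0000

Y ~ Normal(μ=20, σ=18.7):
E[Y] = 20.0000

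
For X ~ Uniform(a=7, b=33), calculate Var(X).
56.3333

We have X ~ Uniform(a=7, b=33).

For a Uniform distribution with a=7, b=33:
Var(X) = 56.3333

The variance measures the spread of the distribution around the mean.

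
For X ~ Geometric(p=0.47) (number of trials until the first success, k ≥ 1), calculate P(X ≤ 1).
0.470000

We have X ~ Geometric(p=0.47) (number of trials until the first success, k ≥ 1).

The CDF gives us P(X ≤ k).

Using the CDF:
P(X ≤ 1) = 0.470000

This means there's approximately a 47.0% chance that X is at most 1.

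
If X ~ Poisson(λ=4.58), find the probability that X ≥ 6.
0.310793

We have X ~ Poisson(λ=4.58).

For discrete distributions, P(X ≥ 6) = 1 - P(X ≤ 5).

P(X ≤ 5) = 0.689207
P(X ≥ 6) = 1 - 0.689207 = 0.310793

So there's approximately a 31.1% chance that X is at least 6.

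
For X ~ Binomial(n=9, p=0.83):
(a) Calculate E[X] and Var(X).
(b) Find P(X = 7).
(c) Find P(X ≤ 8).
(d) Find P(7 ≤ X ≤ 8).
(a) E[X] = 7.4700, Var(X) = 1.2699
(b) P(X = 7) = 0.282323
(c) P(X ≤ 8) = 0.813060
(d) P(7 ≤ X ≤ 8) = 0.626924

We have X ~ Binomial(n=9, p=0.83).

(a) Moments:
E[X] = 7.4700
Var(X) = 1.2699
σ = √Var(X) = 1.1269

(b) Point probability using PMF:
P(X = 7) = 0.282323

(c) Cumulative probability using CDF:
P(X ≤ 8) = F(8) = 0.813060

(d) Range probability:
P(7 ≤ X ≤ 8) = P(X ≤ 8) - P(X ≤ 6)
                   = F(8) - F(6)
                   = 0.813060 - 0.186136
                   = 0.626924

This means approximately 62.7% of outcomes fall in the interval [7, 8].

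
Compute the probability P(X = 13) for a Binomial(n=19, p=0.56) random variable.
0.104868

We have X ~ Binomial(n=19, p=0.56).

For a Binomial distribution, the PMF gives us the probability of each outcome.

Using the PMF formula:
P(X = 13) = 0.104868

Rounded to 4 decimal places: 0.1049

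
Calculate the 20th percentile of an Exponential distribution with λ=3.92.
0.0569

We have X ~ Exponential(λ=3.92).

We want to find x such that P(X ≤ x) = 0.2.

This is the 20th percentile, which means 20% of values fall below this point.

Using the inverse CDF (quantile function):
x = F⁻¹(0.2) = 0.0569

Verification: P(X ≤ 0.0569) = 0.2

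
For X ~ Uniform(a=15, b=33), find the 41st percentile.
22.3800

We have X ~ Uniform(a=15, b=33).

We want to find x such that P(X ≤ x) = 0.41.

This is the 41st percentile, which means 41% of values fall below this point.

Using the inverse CDF (quantile function):
x = F⁻¹(0.41) = 22.3800

Verification: P(X ≤ 22.3800) = 0.41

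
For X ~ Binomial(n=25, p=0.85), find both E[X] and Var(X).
E[X] = 21.2500, Var(X) = 3.1875

We have X ~ Binomial(n=25, p=0.85).

For a Binomial distribution with n=25, p=0.85:

Expected value:
E[X] = 21.2500

Variance:
Var(X) = 3.1875

Standard deviation:
σ = √Var(X) = 1.7854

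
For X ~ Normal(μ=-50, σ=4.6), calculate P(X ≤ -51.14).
0.402134

We have X ~ Normal(μ=-50, σ=4.6).

The CDF gives us P(X ≤ k).

Using the CDF:
P(X ≤ -51.14) = 0.402134

This means there's approximately a 40.2% chance that X is at most -51.14.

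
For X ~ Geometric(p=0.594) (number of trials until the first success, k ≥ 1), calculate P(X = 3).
0.097913

We have X ~ Geometric(p=0.594) (number of trials until the first success, k ≥ 1).

For a Geometric distribution, the PMF gives us the probability of each outcome.

Using the PMF formula:
P(X = 3) = 0.097913

Rounded to 4 decimal places: 0.0979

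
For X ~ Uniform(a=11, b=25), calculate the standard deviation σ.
4.0415

We have X ~ Uniform(a=11, b=25).

For a Uniform distribution with a=11, b=25:
σ = √Var(X) = 4.0415

The standard deviation is the square root of the variance.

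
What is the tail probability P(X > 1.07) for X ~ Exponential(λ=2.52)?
0.067448

We have X ~ Exponential(λ=2.52).

P(X > 1.07) = 1 - P(X ≤ 1.07)
                = 1 - F(1.07)
                = 1 - 0.932552
                = 0.067448

So there's approximately a 6.7% chance that X exceeds 1.07.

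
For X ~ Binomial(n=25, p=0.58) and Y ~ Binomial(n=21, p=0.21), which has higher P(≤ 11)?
Y has higher probability (P(Y ≤ 11) = 0.9997 > P(X ≤ 11) = 0.1127)

Compute P(≤ 11) for each distribution:

X ~ Binomial(n=25, p=0.58):
P(X ≤ 11) = 0.1127

Y ~ Binomial(n=21, p=0.21):
P(Y ≤ 11) = 0.9997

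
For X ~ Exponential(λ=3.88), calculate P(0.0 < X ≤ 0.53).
0.872086

We have X ~ Exponential(λ=3.88).

To find P(0.0 < X ≤ 0.53), we use:
P(0.0 < X ≤ 0.53) = P(X ≤ 0.53) - P(X ≤ 0.0)
                 = F(0.53) - F(0.0)
                 = 0.872086 - 0.000000
                 = 0.872086

So there's approximately a 87.2% chance that X falls in this range.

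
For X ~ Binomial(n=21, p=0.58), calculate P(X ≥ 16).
0.068126

We have X ~ Binomial(n=21, p=0.58).

For discrete distributions, P(X ≥ 16) = 1 - P(X ≤ 15).

P(X ≤ 15) = 0.931874
P(X ≥ 16) = 1 - 0.931874 = 0.068126

So there's approximately a 6.8% chance that X is at least 16.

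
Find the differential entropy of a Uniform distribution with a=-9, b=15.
3.1781 nats

We have X ~ Uniform(a=-9, b=15).

The differential entropy measures the uncertainty or information content of the distribution.

For a Uniform distribution with a=-9, b=15:
h(X) = 3.1781 nats

(In bits, this would be 4.5850 bits.)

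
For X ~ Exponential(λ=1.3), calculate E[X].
0.7692

We have X ~ Exponential(λ=1.3).

For an Exponential distribution with λ=1.3:
E[X] = 0.7692

This is the expected (average) value of X.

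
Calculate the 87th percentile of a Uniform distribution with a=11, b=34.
31.0100

We have X ~ Uniform(a=11, b=34).

We want to find x such that P(X ≤ x) = 0.87.

This is the 87th percentile, which means 87% of values fall below this point.

Using the inverse CDF (quantile function):
x = F⁻¹(0.87) = 31.0100

Verification: P(X ≤ 31.0100) = 0.87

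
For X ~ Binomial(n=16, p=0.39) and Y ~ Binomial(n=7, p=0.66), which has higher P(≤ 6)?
Y has higher probability (P(Y ≤ 6) = 0.9454 > P(X ≤ 6) = 0.5602)

Compute P(≤ 6) for each distribution:

X ~ Binomial(n=16, p=0.39):
P(X ≤ 6) = 0.5602

Y ~ Binomial(n=7, p=0.66):
P(Y ≤ 6) = 0.9454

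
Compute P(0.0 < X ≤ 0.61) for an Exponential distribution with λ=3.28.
0.864773

We have X ~ Exponential(λ=3.28).

To find P(0.0 < X ≤ 0.61), we use:
P(0.0 < X ≤ 0.61) = P(X ≤ 0.61) - P(X ≤ 0.0)
                 = F(0.61) - F(0.0)
                 = 0.864773 - 0.000000
                 = 0.864773

So there's approximately a 86.5% chance that X falls in this range.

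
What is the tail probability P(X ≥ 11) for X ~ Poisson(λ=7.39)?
0.128495

We have X ~ Poisson(λ=7.39).

For discrete distributions, P(X ≥ 11) = 1 - P(X ≤ 10).

P(X ≤ 10) = 0.871505
P(X ≥ 11) = 1 - 0.871505 = 0.128495

So there's approximately a 12.8% chance that X is at least 11.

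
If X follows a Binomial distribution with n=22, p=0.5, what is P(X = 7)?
0.040661

We have X ~ Binomial(n=22, p=0.5).

For a Binomial distribution, the PMF gives us the probability of each outcome.

Using the PMF formula:
P(X = 7) = 0.040661

Rounded to 4 decimal places: 0.0407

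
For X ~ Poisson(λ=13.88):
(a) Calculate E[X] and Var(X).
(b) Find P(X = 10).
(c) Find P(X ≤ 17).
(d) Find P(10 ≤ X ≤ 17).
(a) E[X] = 13.8800, Var(X) = 13.8800
(b) P(X = 10) = 0.068568
(c) P(X ≤ 17) = 0.835644
(d) P(10 ≤ X ≤ 17) = 0.720440

We have X ~ Poisson(λ=13.88).

(a) Moments:
E[X] = 13.8800
Var(X) = 13.8800
σ = √Var(X) = 3.7256

(b) Point probability using PMF:
P(X = 10) = 0.068568

(c) Cumulative probability using CDF:
P(X ≤ 17) = F(17) = 0.835644

(d) Range probability:
P(10 ≤ X ≤ 17) = P(X ≤ 17) - P(X ≤ 9)
                   = F(17) - F(9)
                   = 0.835644 - 0.115204
                   = 0.720440

This means approximately 72.0% of outcomes fall in the interval [10, 17].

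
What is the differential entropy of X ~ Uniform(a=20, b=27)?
1.9459 nats

We have X ~ Uniform(a=20, b=27).

The differential entropy measures the uncertainty or information content of the distribution.

For a Uniform distribution with a=20, b=27:
h(X) = 1.9459 nats

(In bits, this would be 2.8074 bits.)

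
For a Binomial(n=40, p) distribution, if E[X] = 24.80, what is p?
p = 0.62

For a Binomial(n, p) distribution:
E[X] = n × p

Given n = 40 and E[X] = 24.80:
24.80 = 40 × p
p = 24.80 / 40 = 0.62

Verification: Binomial(40, 0.62) has E[X] = 24.80 ✓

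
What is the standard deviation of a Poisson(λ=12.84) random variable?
3.5833

We have X ~ Poisson(λ=12.84).

For a Poisson distribution with λ=12.84:
σ = √Var(X) = 3.5833

The standard deviation is the square root of the variance.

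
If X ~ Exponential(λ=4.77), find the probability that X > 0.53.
0.079811

We have X ~ Exponential(λ=4.77).

P(X > 0.53) = 1 - P(X ≤ 0.53)
                = 1 - F(0.53)
                = 1 - 0.920189
                = 0.079811

So there's approximately a 8.0% chance that X exceeds 0.53.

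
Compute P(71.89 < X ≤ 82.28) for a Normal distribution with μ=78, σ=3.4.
0.859790

We have X ~ Normal(μ=78, σ=3.4).

To find P(71.89 < X ≤ 82.28), we use:
P(71.89 < X ≤ 82.28) = P(X ≤ 82.28) - P(X ≤ 71.89)
                 = F(82.28) - F(71.89)
                 = 0.895953 - 0.036163
                 = 0.859790

So there's approximately a 86.0% chance that X falls in this range.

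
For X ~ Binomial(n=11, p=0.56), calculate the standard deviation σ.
1.6463

We have X ~ Binomial(n=11, p=0.56).

For a Binomial distribution with n=11, p=0.56:
σ = √Var(X) = 1.6463

The standard deviation is the square root of the variance.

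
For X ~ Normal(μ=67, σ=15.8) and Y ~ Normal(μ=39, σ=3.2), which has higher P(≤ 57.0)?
Y has higher probability (P(Y ≤ 57.0) = 1.0000 > P(X ≤ 57.0) = 0.2634)

Compute P(≤ 57.0) for each distribution:

X ~ Normal(μ=67, σ=15.8):
P(X ≤ 57.0) = 0.2634

Y ~ Normal(μ=39, σ=3.2):
P(Y ≤ 57.0) = 1.0000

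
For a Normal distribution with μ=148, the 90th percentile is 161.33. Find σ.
σ = 10.4015

For X ~ Normal(μ, σ), the p-th percentile satisfies x = μ + z_p × σ,
where z_p = Φ⁻¹(p) is the standard normal quantile.

Step 1: z_{0.9} = Φ⁻¹(0.9) = 1.2816

Step 2: Solve for σ:
161.33 = 148 + 1.2816 × σ
σ = (161.33 - 148) / 1.2816
σ = 13.33 / 1.2816
σ = 10.4015

Verification: μ + z × σ = 148 + 1.2816 × 10.4015 = 161.33 ✓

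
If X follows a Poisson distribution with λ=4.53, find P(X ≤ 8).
0.958337

We have X ~ Poisson(λ=4.53).

The CDF gives us P(X ≤ k).

Using the CDF:
P(X ≤ 8) = 0.958337

This means there's approximately a 95.8% chance that X is at most 8.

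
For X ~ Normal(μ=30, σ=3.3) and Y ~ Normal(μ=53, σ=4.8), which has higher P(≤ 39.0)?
X has higher probability (P(X ≤ 39.0) = 0.9968 > P(Y ≤ 39.0) = 0.0018)

Compute P(≤ 39.0) for each distribution:

X ~ Normal(μ=30, σ=3.3):
P(X ≤ 39.0) = 0.9968

Y ~ Normal(μ=53, σ=4.8):
P(Y ≤ 39.0) = 0.0018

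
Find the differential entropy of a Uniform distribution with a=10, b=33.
3.1355 nats

We have X ~ Uniform(a=10, b=33).

The differential entropy measures the uncertainty or information content of the distribution.

For a Uniform distribution with a=10, b=33:
h(X) = 3.1355 nats

(In bits, this would be 4.5236 bits.)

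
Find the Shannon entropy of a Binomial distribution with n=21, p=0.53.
2.2460 nats

We have X ~ Binomial(n=21, p=0.53).

The Shannon entropy measures the uncertainty or information content of the distribution.

For a Binomial distribution with n=21, p=0.53:
H(X) = 2.2460 nats

(In bits, this would be 3.2403 bits.)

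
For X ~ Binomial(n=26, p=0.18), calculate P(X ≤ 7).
0.919039

We have X ~ Binomial(n=26, p=0.18).

The CDF gives us P(X ≤ k).

Using the CDF:
P(X ≤ 7) = 0.919039

This means there's approximately a 91.9% chance that X is at most 7.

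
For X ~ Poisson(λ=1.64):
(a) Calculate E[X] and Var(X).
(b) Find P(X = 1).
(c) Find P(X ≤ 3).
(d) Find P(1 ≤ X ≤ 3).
(a) E[X] = 1.6400, Var(X) = 1.6400
(b) P(X = 1) = 0.318127
(c) P(X ≤ 3) = 0.915578
(d) P(1 ≤ X ≤ 3) = 0.721597

We have X ~ Poisson(λ=1.64).

(a) Moments:
E[X] = 1.6400
Var(X) = 1.6400
σ = √Var(X) = 1.2806

(b) Point probability using PMF:
P(X = 1) = 0.318127

(c) Cumulative probability using CDF:
P(X ≤ 3) = F(3) = 0.915578

(d) Range probability:
P(1 ≤ X ≤ 3) = P(X ≤ 3) - P(X ≤ 0)
                   = F(3) - F(0)
                   = 0.915578 - 0.193980
                   = 0.721597

This means approximately 72.2% of outcomes fall in the interval [1, 3].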